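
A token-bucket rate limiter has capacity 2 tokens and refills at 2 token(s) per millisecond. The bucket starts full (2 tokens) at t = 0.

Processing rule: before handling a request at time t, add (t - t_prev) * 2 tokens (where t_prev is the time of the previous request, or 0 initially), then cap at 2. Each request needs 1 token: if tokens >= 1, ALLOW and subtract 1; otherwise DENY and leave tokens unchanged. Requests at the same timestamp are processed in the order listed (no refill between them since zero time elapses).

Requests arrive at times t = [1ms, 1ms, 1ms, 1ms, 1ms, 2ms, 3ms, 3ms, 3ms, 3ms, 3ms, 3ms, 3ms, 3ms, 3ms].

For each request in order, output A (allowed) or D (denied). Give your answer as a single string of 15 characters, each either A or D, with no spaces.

Simulating step by step:
  req#1 t=1ms: ALLOW
  req#2 t=1ms: ALLOW
  req#3 t=1ms: DENY
  req#4 t=1ms: DENY
  req#5 t=1ms: DENY
  req#6 t=2ms: ALLOW
  req#7 t=3ms: ALLOW
  req#8 t=3ms: ALLOW
  req#9 t=3ms: DENY
  req#10 t=3ms: DENY
  req#11 t=3ms: DENY
  req#12 t=3ms: DENY
  req#13 t=3ms: DENY
  req#14 t=3ms: DENY
  req#15 t=3ms: DENY

Answer: AADDDAAADDDDDDD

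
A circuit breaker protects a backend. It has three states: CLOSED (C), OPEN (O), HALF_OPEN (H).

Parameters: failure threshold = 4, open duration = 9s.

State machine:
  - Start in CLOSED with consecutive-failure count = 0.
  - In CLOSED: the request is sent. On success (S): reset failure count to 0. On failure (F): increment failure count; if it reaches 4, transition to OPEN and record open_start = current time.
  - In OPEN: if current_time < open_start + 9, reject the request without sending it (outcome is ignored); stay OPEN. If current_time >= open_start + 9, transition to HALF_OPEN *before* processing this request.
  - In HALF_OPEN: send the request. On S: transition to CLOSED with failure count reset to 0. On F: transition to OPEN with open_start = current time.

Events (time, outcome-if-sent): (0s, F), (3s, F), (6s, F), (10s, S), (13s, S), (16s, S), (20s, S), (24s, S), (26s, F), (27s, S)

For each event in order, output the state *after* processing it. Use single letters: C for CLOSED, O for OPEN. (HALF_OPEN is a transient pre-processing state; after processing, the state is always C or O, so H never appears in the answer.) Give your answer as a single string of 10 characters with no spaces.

State after each event:
  event#1 t=0s outcome=F: state=CLOSED
  event#2 t=3s outcome=F: state=CLOSED
  event#3 t=6s outcome=F: state=CLOSED
  event#4 t=10s outcome=S: state=CLOSED
  event#5 t=13s outcome=S: state=CLOSED
  event#6 t=16s outcome=S: state=CLOSED
  event#7 t=20s outcome=S: state=CLOSED
  event#8 t=24s outcome=S: state=CLOSED
  event#9 t=26s outcome=F: state=CLOSED
  event#10 t=27s outcome=S: state=CLOSED

Answer: CCCCCCCCCC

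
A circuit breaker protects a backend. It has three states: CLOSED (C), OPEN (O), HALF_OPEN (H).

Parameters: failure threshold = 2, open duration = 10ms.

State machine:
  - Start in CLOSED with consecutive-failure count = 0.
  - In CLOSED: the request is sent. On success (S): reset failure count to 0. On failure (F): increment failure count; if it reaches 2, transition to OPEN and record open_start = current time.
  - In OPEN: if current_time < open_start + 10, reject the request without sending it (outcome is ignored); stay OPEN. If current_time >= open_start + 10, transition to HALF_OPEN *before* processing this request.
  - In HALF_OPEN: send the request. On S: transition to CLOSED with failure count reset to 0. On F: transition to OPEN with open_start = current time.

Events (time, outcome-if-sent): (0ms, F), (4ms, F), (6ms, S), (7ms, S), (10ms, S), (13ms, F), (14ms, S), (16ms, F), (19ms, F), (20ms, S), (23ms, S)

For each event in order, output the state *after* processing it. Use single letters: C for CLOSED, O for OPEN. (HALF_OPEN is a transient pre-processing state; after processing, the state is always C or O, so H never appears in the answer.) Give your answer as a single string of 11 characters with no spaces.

Answer: COOOOOCCOOO

Derivation:
State after each event:
  event#1 t=0ms outcome=F: state=CLOSED
  event#2 t=4ms outcome=F: state=OPEN
  event#3 t=6ms outcome=S: state=OPEN
  event#4 t=7ms outcome=S: state=OPEN
  event#5 t=10ms outcome=S: state=OPEN
  event#6 t=13ms outcome=F: state=OPEN
  event#7 t=14ms outcome=S: state=CLOSED
  event#8 t=16ms outcome=F: state=CLOSED
  event#9 t=19ms outcome=F: state=OPEN
  event#10 t=20ms outcome=S: state=OPEN
  event#11 t=23ms outcome=S: state=OPEN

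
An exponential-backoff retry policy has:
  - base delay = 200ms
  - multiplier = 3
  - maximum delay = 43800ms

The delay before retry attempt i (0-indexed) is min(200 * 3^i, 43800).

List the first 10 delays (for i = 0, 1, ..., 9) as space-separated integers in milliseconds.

Computing each delay:
  i=0: min(200*3^0, 43800) = 200
  i=1: min(200*3^1, 43800) = 600
  i=2: min(200*3^2, 43800) = 1800
  i=3: min(200*3^3, 43800) = 5400
  i=4: min(200*3^4, 43800) = 16200
  i=5: min(200*3^5, 43800) = 43800
  i=6: min(200*3^6, 43800) = 43800
  i=7: min(200*3^7, 43800) = 43800
  i=8: min(200*3^8, 43800) = 43800
  i=9: min(200*3^9, 43800) = 43800

Answer: 200 600 1800 5400 16200 43800 43800 43800 43800 43800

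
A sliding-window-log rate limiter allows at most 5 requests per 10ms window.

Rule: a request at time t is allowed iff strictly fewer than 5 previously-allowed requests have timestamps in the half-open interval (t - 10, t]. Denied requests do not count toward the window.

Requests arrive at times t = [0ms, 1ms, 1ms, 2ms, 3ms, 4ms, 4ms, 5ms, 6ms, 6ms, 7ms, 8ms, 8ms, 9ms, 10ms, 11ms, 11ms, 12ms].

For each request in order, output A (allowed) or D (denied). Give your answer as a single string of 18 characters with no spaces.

Tracking allowed requests in the window:
  req#1 t=0ms: ALLOW
  req#2 t=1ms: ALLOW
  req#3 t=1ms: ALLOW
  req#4 t=2ms: ALLOW
  req#5 t=3ms: ALLOW
  req#6 t=4ms: DENY
  req#7 t=4ms: DENY
  req#8 t=5ms: DENY
  req#9 t=6ms: DENY
  req#10 t=6ms: DENY
  req#11 t=7ms: DENY
  req#12 t=8ms: DENY
  req#13 t=8ms: DENY
  req#14 t=9ms: DENY
  req#15 t=10ms: ALLOW
  req#16 t=11ms: ALLOW
  req#17 t=11ms: ALLOW
  req#18 t=12ms: ALLOW

Answer: AAAAADDDDDDDDDAAAA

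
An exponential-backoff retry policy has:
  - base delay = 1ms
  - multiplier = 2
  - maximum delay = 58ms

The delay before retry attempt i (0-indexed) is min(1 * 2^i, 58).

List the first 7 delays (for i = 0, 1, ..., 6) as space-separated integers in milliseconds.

Answer: 1 2 4 8 16 32 58

Derivation:
Computing each delay:
  i=0: min(1*2^0, 58) = 1
  i=1: min(1*2^1, 58) = 2
  i=2: min(1*2^2, 58) = 4
  i=3: min(1*2^3, 58) = 8
  i=4: min(1*2^4, 58) = 16
  i=5: min(1*2^5, 58) = 32
  i=6: min(1*2^6, 58) = 58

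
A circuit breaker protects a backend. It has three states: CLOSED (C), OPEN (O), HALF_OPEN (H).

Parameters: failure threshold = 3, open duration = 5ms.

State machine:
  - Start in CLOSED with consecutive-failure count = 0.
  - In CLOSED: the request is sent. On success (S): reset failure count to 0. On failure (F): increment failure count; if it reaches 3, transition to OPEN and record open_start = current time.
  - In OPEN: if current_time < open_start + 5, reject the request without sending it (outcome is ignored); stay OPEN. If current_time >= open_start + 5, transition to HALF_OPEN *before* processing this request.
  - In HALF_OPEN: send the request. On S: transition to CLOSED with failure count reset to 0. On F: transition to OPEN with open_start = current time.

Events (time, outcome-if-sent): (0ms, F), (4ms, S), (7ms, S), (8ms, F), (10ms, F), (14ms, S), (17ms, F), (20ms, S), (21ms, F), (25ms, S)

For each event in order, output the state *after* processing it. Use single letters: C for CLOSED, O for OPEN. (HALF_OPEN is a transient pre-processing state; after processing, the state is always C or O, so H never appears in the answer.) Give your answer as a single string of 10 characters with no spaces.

State after each event:
  event#1 t=0ms outcome=F: state=CLOSED
  event#2 t=4ms outcome=S: state=CLOSED
  event#3 t=7ms outcome=S: state=CLOSED
  event#4 t=8ms outcome=F: state=CLOSED
  event#5 t=10ms outcome=F: state=CLOSED
  event#6 t=14ms outcome=S: state=CLOSED
  event#7 t=17ms outcome=F: state=CLOSED
  event#8 t=20ms outcome=S: state=CLOSED
  event#9 t=21ms outcome=F: state=CLOSED
  event#10 t=25ms outcome=S: state=CLOSED

Answer: CCCCCCCCCC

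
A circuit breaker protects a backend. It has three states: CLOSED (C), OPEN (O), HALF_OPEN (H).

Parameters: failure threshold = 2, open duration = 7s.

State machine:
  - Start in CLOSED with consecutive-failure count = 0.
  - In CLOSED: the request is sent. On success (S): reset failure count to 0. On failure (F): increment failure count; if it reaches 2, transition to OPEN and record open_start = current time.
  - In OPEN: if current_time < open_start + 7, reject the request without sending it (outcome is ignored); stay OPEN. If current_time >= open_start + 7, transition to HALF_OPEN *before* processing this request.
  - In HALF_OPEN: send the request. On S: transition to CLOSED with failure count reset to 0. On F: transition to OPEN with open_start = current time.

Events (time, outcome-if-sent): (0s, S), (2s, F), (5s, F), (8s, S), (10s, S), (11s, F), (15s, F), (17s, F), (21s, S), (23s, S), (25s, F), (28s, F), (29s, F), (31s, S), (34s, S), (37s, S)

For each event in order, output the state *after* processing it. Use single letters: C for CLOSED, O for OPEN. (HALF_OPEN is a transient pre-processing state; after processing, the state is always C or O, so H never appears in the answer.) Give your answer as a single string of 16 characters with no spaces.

State after each event:
  event#1 t=0s outcome=S: state=CLOSED
  event#2 t=2s outcome=F: state=CLOSED
  event#3 t=5s outcome=F: state=OPEN
  event#4 t=8s outcome=S: state=OPEN
  event#5 t=10s outcome=S: state=OPEN
  event#6 t=11s outcome=F: state=OPEN
  event#7 t=15s outcome=F: state=OPEN
  event#8 t=17s outcome=F: state=OPEN
  event#9 t=21s outcome=S: state=OPEN
  event#10 t=23s outcome=S: state=CLOSED
  event#11 t=25s outcome=F: state=CLOSED
  event#12 t=28s outcome=F: state=OPEN
  event#13 t=29s outcome=F: state=OPEN
  event#14 t=31s outcome=S: state=OPEN
  event#15 t=34s outcome=S: state=OPEN
  event#16 t=37s outcome=S: state=CLOSED

Answer: CCOOOOOOOCCOOOOC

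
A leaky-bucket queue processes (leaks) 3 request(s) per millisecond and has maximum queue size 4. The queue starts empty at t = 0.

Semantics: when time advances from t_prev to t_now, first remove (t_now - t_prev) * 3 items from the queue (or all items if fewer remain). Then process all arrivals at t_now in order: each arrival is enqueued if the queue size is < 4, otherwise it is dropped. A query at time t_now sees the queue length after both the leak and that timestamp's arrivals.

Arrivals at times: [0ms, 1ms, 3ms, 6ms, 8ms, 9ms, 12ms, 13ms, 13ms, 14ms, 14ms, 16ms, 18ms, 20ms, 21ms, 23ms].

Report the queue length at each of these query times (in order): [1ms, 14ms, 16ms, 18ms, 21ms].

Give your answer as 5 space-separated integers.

Queue lengths at query times:
  query t=1ms: backlog = 1
  query t=14ms: backlog = 2
  query t=16ms: backlog = 1
  query t=18ms: backlog = 1
  query t=21ms: backlog = 1

Answer: 1 2 1 1 1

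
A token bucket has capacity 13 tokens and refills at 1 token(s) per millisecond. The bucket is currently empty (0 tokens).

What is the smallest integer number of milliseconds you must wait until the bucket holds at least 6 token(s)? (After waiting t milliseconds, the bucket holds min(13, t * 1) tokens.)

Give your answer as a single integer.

Answer: 6

Derivation:
Need t * 1 >= 6, so t >= 6/1.
Smallest integer t = ceil(6/1) = 6.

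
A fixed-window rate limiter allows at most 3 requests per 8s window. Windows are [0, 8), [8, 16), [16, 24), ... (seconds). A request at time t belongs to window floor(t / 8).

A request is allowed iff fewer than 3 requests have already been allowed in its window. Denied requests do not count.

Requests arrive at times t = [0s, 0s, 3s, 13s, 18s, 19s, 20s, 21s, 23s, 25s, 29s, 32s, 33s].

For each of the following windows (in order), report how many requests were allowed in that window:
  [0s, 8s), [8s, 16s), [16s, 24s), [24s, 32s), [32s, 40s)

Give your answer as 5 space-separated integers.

Answer: 3 1 3 2 2

Derivation:
Processing requests:
  req#1 t=0s (window 0): ALLOW
  req#2 t=0s (window 0): ALLOW
  req#3 t=3s (window 0): ALLOW
  req#4 t=13s (window 1): ALLOW
  req#5 t=18s (window 2): ALLOW
  req#6 t=19s (window 2): ALLOW
  req#7 t=20s (window 2): ALLOW
  req#8 t=21s (window 2): DENY
  req#9 t=23s (window 2): DENY
  req#10 t=25s (window 3): ALLOW
  req#11 t=29s (window 3): ALLOW
  req#12 t=32s (window 4): ALLOW
  req#13 t=33s (window 4): ALLOW

Allowed counts by window: 3 1 3 2 2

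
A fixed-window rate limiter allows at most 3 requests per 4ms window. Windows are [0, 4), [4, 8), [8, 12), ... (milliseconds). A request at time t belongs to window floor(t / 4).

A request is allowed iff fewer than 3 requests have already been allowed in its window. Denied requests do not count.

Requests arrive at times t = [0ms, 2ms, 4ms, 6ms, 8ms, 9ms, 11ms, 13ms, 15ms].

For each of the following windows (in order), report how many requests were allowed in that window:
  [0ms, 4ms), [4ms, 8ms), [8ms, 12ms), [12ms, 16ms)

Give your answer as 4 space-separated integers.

Answer: 2 2 3 2

Derivation:
Processing requests:
  req#1 t=0ms (window 0): ALLOW
  req#2 t=2ms (window 0): ALLOW
  req#3 t=4ms (window 1): ALLOW
  req#4 t=6ms (window 1): ALLOW
  req#5 t=8ms (window 2): ALLOW
  req#6 t=9ms (window 2): ALLOW
  req#7 t=11ms (window 2): ALLOW
  req#8 t=13ms (window 3): ALLOW
  req#9 t=15ms (window 3): ALLOW

Allowed counts by window: 2 2 3 2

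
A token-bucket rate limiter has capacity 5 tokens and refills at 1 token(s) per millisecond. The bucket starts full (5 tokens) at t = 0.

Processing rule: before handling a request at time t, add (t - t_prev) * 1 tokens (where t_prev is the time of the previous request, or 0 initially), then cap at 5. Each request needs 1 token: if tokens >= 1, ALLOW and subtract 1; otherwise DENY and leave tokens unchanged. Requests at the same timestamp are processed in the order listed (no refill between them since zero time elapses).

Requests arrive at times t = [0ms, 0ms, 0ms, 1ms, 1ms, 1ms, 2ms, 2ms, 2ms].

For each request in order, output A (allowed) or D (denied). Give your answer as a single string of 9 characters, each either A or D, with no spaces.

Answer: AAAAAAADD

Derivation:
Simulating step by step:
  req#1 t=0ms: ALLOW
  req#2 t=0ms: ALLOW
  req#3 t=0ms: ALLOW
  req#4 t=1ms: ALLOW
  req#5 t=1ms: ALLOW
  req#6 t=1ms: ALLOW
  req#7 t=2ms: ALLOW
  req#8 t=2ms: DENY
  req#9 t=2ms: DENY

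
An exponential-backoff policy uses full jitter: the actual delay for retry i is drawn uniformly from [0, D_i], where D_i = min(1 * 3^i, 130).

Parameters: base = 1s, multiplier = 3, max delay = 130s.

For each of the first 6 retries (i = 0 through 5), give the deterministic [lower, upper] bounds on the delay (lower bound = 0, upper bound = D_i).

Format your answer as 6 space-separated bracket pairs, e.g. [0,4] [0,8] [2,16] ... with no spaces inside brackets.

Computing bounds per retry:
  i=0: D_i=min(1*3^0,130)=1, bounds=[0,1]
  i=1: D_i=min(1*3^1,130)=3, bounds=[0,3]
  i=2: D_i=min(1*3^2,130)=9, bounds=[0,9]
  i=3: D_i=min(1*3^3,130)=27, bounds=[0,27]
  i=4: D_i=min(1*3^4,130)=81, bounds=[0,81]
  i=5: D_i=min(1*3^5,130)=130, bounds=[0,130]

Answer: [0,1] [0,3] [0,9] [0,27] [0,81] [0,130]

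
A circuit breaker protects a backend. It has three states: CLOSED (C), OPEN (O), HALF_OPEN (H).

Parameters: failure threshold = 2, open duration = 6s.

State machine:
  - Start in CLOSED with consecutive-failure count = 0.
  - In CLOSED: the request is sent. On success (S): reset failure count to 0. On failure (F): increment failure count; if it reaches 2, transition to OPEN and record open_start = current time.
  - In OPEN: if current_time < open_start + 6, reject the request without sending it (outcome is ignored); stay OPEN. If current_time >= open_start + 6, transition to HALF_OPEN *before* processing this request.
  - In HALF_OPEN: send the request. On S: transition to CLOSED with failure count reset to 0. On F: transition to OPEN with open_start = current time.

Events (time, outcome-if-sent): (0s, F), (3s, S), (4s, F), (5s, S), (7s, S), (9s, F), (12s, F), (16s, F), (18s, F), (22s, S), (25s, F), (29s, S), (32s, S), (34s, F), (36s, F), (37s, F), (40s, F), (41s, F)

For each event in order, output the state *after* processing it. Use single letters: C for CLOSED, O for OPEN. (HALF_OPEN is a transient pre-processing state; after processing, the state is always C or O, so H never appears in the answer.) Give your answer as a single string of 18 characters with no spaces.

State after each event:
  event#1 t=0s outcome=F: state=CLOSED
  event#2 t=3s outcome=S: state=CLOSED
  event#3 t=4s outcome=F: state=CLOSED
  event#4 t=5s outcome=S: state=CLOSED
  event#5 t=7s outcome=S: state=CLOSED
  event#6 t=9s outcome=F: state=CLOSED
  event#7 t=12s outcome=F: state=OPEN
  event#8 t=16s outcome=F: state=OPEN
  event#9 t=18s outcome=F: state=OPEN
  event#10 t=22s outcome=S: state=OPEN
  event#11 t=25s outcome=F: state=OPEN
  event#12 t=29s outcome=S: state=OPEN
  event#13 t=32s outcome=S: state=CLOSED
  event#14 t=34s outcome=F: state=CLOSED
  event#15 t=36s outcome=F: state=OPEN
  event#16 t=37s outcome=F: state=OPEN
  event#17 t=40s outcome=F: state=OPEN
  event#18 t=41s outcome=F: state=OPEN

Answer: CCCCCCOOOOOOCCOOOO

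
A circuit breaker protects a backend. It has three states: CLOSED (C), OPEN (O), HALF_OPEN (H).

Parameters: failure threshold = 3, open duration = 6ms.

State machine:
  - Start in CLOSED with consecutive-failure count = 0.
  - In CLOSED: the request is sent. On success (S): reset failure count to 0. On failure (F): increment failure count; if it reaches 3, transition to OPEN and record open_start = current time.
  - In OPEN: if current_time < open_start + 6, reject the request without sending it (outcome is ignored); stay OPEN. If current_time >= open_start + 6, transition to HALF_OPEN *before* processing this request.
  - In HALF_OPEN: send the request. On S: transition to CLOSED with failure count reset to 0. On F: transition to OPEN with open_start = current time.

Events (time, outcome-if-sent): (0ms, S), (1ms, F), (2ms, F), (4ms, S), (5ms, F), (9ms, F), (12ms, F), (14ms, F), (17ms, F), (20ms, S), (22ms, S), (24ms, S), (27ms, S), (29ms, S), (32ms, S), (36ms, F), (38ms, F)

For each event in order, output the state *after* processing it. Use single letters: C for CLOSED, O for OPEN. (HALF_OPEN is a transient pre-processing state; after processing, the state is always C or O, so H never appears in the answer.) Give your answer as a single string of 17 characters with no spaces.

State after each event:
  event#1 t=0ms outcome=S: state=CLOSED
  event#2 t=1ms outcome=F: state=CLOSED
  event#3 t=2ms outcome=F: state=CLOSED
  event#4 t=4ms outcome=S: state=CLOSED
  event#5 t=5ms outcome=F: state=CLOSED
  event#6 t=9ms outcome=F: state=CLOSED
  event#7 t=12ms outcome=F: state=OPEN
  event#8 t=14ms outcome=F: state=OPEN
  event#9 t=17ms outcome=F: state=OPEN
  event#10 t=20ms outcome=S: state=CLOSED
  event#11 t=22ms outcome=S: state=CLOSED
  event#12 t=24ms outcome=S: state=CLOSED
  event#13 t=27ms outcome=S: state=CLOSED
  event#14 t=29ms outcome=S: state=CLOSED
  event#15 t=32ms outcome=S: state=CLOSED
  event#16 t=36ms outcome=F: state=CLOSED
  event#17 t=38ms outcome=F: state=CLOSED

Answer: CCCCCCOOOCCCCCCCC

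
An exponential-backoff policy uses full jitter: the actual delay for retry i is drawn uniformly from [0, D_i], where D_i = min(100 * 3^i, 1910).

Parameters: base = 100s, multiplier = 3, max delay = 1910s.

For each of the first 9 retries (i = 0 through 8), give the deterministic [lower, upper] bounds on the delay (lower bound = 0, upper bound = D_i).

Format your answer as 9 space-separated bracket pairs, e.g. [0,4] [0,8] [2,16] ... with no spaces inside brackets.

Computing bounds per retry:
  i=0: D_i=min(100*3^0,1910)=100, bounds=[0,100]
  i=1: D_i=min(100*3^1,1910)=300, bounds=[0,300]
  i=2: D_i=min(100*3^2,1910)=900, bounds=[0,900]
  i=3: D_i=min(100*3^3,1910)=1910, bounds=[0,1910]
  i=4: D_i=min(100*3^4,1910)=1910, bounds=[0,1910]
  i=5: D_i=min(100*3^5,1910)=1910, bounds=[0,1910]
  i=6: D_i=min(100*3^6,1910)=1910, bounds=[0,1910]
  i=7: D_i=min(100*3^7,1910)=1910, bounds=[0,1910]
  i=8: D_i=min(100*3^8,1910)=1910, bounds=[0,1910]

Answer: [0,100] [0,300] [0,900] [0,1910] [0,1910] [0,1910] [0,1910] [0,1910] [0,1910]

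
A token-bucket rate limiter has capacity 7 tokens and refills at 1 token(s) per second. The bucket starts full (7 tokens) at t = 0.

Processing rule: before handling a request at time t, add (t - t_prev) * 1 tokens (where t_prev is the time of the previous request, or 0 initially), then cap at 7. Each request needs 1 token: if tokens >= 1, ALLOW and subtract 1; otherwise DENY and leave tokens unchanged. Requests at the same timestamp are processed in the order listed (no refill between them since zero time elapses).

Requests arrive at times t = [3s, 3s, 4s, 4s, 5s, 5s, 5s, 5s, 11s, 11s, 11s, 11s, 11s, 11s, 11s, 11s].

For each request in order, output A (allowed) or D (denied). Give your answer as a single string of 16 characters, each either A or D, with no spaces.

Answer: AAAAAAAAAAAAAAAD

Derivation:
Simulating step by step:
  req#1 t=3s: ALLOW
  req#2 t=3s: ALLOW
  req#3 t=4s: ALLOW
  req#4 t=4s: ALLOW
  req#5 t=5s: ALLOW
  req#6 t=5s: ALLOW
  req#7 t=5s: ALLOW
  req#8 t=5s: ALLOW
  req#9 t=11s: ALLOW
  req#10 t=11s: ALLOW
  req#11 t=11s: ALLOW
  req#12 t=11s: ALLOW
  req#13 t=11s: ALLOW
  req#14 t=11s: ALLOW
  req#15 t=11s: ALLOW
  req#16 t=11s: DENY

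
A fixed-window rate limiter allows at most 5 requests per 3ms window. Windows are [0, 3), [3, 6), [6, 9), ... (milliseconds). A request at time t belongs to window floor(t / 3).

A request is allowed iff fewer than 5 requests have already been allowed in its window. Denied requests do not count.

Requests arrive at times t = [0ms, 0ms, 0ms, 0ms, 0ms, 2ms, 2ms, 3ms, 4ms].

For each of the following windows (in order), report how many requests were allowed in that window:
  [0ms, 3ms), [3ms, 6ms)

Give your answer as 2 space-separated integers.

Answer: 5 2

Derivation:
Processing requests:
  req#1 t=0ms (window 0): ALLOW
  req#2 t=0ms (window 0): ALLOW
  req#3 t=0ms (window 0): ALLOW
  req#4 t=0ms (window 0): ALLOW
  req#5 t=0ms (window 0): ALLOW
  req#6 t=2ms (window 0): DENY
  req#7 t=2ms (window 0): DENY
  req#8 t=3ms (window 1): ALLOW
  req#9 t=4ms (window 1): ALLOW

Allowed counts by window: 5 2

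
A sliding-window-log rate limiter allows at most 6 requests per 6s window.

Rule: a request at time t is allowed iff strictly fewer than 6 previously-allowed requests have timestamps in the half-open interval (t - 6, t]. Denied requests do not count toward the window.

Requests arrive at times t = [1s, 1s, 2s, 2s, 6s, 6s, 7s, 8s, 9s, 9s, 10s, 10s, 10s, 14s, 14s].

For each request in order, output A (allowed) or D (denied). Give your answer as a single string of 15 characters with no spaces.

Tracking allowed requests in the window:
  req#1 t=1s: ALLOW
  req#2 t=1s: ALLOW
  req#3 t=2s: ALLOW
  req#4 t=2s: ALLOW
  req#5 t=6s: ALLOW
  req#6 t=6s: ALLOW
  req#7 t=7s: ALLOW
  req#8 t=8s: ALLOW
  req#9 t=9s: ALLOW
  req#10 t=9s: ALLOW
  req#11 t=10s: DENY
  req#12 t=10s: DENY
  req#13 t=10s: DENY
  req#14 t=14s: ALLOW
  req#15 t=14s: ALLOW

Answer: AAAAAAAAAADDDAA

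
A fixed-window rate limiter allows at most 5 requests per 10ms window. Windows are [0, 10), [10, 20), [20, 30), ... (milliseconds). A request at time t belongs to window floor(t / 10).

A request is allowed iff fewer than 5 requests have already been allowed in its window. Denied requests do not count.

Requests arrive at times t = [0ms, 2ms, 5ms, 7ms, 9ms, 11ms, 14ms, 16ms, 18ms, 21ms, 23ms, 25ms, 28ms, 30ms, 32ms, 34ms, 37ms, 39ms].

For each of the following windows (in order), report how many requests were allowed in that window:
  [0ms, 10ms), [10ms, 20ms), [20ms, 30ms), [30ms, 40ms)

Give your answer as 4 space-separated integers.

Answer: 5 4 4 5

Derivation:
Processing requests:
  req#1 t=0ms (window 0): ALLOW
  req#2 t=2ms (window 0): ALLOW
  req#3 t=5ms (window 0): ALLOW
  req#4 t=7ms (window 0): ALLOW
  req#5 t=9ms (window 0): ALLOW
  req#6 t=11ms (window 1): ALLOW
  req#7 t=14ms (window 1): ALLOW
  req#8 t=16ms (window 1): ALLOW
  req#9 t=18ms (window 1): ALLOW
  req#10 t=21ms (window 2): ALLOW
  req#11 t=23ms (window 2): ALLOW
  req#12 t=25ms (window 2): ALLOW
  req#13 t=28ms (window 2): ALLOW
  req#14 t=30ms (window 3): ALLOW
  req#15 t=32ms (window 3): ALLOW
  req#16 t=34ms (window 3): ALLOW
  req#17 t=37ms (window 3): ALLOW
  req#18 t=39ms (window 3): ALLOW

Allowed counts by window: 5 4 4 5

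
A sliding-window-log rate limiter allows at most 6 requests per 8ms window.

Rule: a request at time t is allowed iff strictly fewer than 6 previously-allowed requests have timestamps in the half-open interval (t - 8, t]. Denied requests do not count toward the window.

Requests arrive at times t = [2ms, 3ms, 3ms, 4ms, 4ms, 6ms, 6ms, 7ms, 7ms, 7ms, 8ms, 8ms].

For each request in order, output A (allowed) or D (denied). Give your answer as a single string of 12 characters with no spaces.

Answer: AAAAAADDDDDD

Derivation:
Tracking allowed requests in the window:
  req#1 t=2ms: ALLOW
  req#2 t=3ms: ALLOW
  req#3 t=3ms: ALLOW
  req#4 t=4ms: ALLOW
  req#5 t=4ms: ALLOW
  req#6 t=6ms: ALLOW
  req#7 t=6ms: DENY
  req#8 t=7ms: DENY
  req#9 t=7ms: DENY
  req#10 t=7ms: DENY
  req#11 t=8ms: DENY
  req#12 t=8ms: DENY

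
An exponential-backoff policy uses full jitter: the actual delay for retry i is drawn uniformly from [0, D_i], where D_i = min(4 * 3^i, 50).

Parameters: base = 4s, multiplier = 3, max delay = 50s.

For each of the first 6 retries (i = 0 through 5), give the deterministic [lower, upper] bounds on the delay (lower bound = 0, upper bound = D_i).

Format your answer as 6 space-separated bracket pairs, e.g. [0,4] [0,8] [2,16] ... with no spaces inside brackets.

Answer: [0,4] [0,12] [0,36] [0,50] [0,50] [0,50]

Derivation:
Computing bounds per retry:
  i=0: D_i=min(4*3^0,50)=4, bounds=[0,4]
  i=1: D_i=min(4*3^1,50)=12, bounds=[0,12]
  i=2: D_i=min(4*3^2,50)=36, bounds=[0,36]
  i=3: D_i=min(4*3^3,50)=50, bounds=[0,50]
  i=4: D_i=min(4*3^4,50)=50, bounds=[0,50]
  i=5: D_i=min(4*3^5,50)=50, bounds=[0,50]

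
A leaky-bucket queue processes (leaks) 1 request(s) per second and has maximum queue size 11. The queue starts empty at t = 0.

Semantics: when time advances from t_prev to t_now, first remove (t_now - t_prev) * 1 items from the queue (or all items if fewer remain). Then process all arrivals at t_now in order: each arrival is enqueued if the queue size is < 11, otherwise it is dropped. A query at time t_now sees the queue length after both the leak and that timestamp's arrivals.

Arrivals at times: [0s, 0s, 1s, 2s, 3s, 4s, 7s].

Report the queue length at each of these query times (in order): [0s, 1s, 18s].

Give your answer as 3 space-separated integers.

Answer: 2 2 0

Derivation:
Queue lengths at query times:
  query t=0s: backlog = 2
  query t=1s: backlog = 2
  query t=18s: backlog = 0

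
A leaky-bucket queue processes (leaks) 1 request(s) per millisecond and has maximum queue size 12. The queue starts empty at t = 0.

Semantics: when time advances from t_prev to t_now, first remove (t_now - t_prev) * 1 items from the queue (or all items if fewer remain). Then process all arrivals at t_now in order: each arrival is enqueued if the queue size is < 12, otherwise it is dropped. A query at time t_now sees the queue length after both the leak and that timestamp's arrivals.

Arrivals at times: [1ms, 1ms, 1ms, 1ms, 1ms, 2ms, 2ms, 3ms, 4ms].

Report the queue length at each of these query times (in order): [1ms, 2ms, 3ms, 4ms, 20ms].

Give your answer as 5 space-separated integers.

Answer: 5 6 6 6 0

Derivation:
Queue lengths at query times:
  query t=1ms: backlog = 5
  query t=2ms: backlog = 6
  query t=3ms: backlog = 6
  query t=4ms: backlog = 6
  query t=20ms: backlog = 0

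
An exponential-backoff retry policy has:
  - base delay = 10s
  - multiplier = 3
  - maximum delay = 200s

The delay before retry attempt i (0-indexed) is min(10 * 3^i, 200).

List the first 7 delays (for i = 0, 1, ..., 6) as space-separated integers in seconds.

Computing each delay:
  i=0: min(10*3^0, 200) = 10
  i=1: min(10*3^1, 200) = 30
  i=2: min(10*3^2, 200) = 90
  i=3: min(10*3^3, 200) = 200
  i=4: min(10*3^4, 200) = 200
  i=5: min(10*3^5, 200) = 200
  i=6: min(10*3^6, 200) = 200

Answer: 10 30 90 200 200 200 200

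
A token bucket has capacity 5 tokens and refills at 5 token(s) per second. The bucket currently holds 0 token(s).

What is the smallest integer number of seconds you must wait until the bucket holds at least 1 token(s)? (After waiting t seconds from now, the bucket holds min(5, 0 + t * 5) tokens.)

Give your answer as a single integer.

Answer: 1

Derivation:
Need 0 + t * 5 >= 1, so t >= 1/5.
Smallest integer t = ceil(1/5) = 1.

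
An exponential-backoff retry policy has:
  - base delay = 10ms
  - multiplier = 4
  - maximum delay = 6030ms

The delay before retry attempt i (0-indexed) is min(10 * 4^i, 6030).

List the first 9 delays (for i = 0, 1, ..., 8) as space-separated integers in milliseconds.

Computing each delay:
  i=0: min(10*4^0, 6030) = 10
  i=1: min(10*4^1, 6030) = 40
  i=2: min(10*4^2, 6030) = 160
  i=3: min(10*4^3, 6030) = 640
  i=4: min(10*4^4, 6030) = 2560
  i=5: min(10*4^5, 6030) = 6030
  i=6: min(10*4^6, 6030) = 6030
  i=7: min(10*4^7, 6030) = 6030
  i=8: min(10*4^8, 6030) = 6030

Answer: 10 40 160 640 2560 6030 6030 6030 6030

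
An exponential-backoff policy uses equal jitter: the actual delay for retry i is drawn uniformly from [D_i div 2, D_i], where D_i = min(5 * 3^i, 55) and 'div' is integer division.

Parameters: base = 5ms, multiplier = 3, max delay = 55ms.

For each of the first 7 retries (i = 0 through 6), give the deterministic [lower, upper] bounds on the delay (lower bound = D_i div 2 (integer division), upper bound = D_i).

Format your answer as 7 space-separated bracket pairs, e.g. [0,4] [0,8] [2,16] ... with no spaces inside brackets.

Answer: [2,5] [7,15] [22,45] [27,55] [27,55] [27,55] [27,55]

Derivation:
Computing bounds per retry:
  i=0: D_i=min(5*3^0,55)=5, bounds=[2,5]
  i=1: D_i=min(5*3^1,55)=15, bounds=[7,15]
  i=2: D_i=min(5*3^2,55)=45, bounds=[22,45]
  i=3: D_i=min(5*3^3,55)=55, bounds=[27,55]
  i=4: D_i=min(5*3^4,55)=55, bounds=[27,55]
  i=5: D_i=min(5*3^5,55)=55, bounds=[27,55]
  i=6: D_i=min(5*3^6,55)=55, bounds=[27,55]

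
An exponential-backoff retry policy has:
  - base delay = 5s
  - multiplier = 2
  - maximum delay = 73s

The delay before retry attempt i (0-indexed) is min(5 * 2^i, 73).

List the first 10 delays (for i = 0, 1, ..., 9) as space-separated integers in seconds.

Answer: 5 10 20 40 73 73 73 73 73 73

Derivation:
Computing each delay:
  i=0: min(5*2^0, 73) = 5
  i=1: min(5*2^1, 73) = 10
  i=2: min(5*2^2, 73) = 20
  i=3: min(5*2^3, 73) = 40
  i=4: min(5*2^4, 73) = 73
  i=5: min(5*2^5, 73) = 73
  i=6: min(5*2^6, 73) = 73
  i=7: min(5*2^7, 73) = 73
  i=8: min(5*2^8, 73) = 73
  i=9: min(5*2^9, 73) = 73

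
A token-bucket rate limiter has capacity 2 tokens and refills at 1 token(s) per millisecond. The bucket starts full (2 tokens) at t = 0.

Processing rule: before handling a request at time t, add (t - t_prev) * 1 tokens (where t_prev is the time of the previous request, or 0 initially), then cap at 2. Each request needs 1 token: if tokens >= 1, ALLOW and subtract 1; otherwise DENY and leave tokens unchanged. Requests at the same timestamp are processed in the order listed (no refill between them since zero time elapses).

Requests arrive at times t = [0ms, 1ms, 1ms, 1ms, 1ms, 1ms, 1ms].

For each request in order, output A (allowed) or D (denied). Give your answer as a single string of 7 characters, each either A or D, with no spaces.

Answer: AAADDDD

Derivation:
Simulating step by step:
  req#1 t=0ms: ALLOW
  req#2 t=1ms: ALLOW
  req#3 t=1ms: ALLOW
  req#4 t=1ms: DENY
  req#5 t=1ms: DENY
  req#6 t=1ms: DENY
  req#7 t=1ms: DENY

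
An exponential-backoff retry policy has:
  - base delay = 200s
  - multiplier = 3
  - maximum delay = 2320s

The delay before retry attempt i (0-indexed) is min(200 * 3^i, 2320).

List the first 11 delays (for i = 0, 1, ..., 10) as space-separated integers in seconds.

Computing each delay:
  i=0: min(200*3^0, 2320) = 200
  i=1: min(200*3^1, 2320) = 600
  i=2: min(200*3^2, 2320) = 1800
  i=3: min(200*3^3, 2320) = 2320
  i=4: min(200*3^4, 2320) = 2320
  i=5: min(200*3^5, 2320) = 2320
  i=6: min(200*3^6, 2320) = 2320
  i=7: min(200*3^7, 2320) = 2320
  i=8: min(200*3^8, 2320) = 2320
  i=9: min(200*3^9, 2320) = 2320
  i=10: min(200*3^10, 2320) = 2320

Answer: 200 600 1800 2320 2320 2320 2320 2320 2320 2320 2320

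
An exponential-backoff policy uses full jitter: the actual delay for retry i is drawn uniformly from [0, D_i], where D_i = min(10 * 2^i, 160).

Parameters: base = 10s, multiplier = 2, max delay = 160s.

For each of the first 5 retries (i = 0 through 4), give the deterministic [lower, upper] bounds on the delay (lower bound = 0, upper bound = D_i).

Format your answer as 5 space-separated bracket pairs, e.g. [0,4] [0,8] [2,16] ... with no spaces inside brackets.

Computing bounds per retry:
  i=0: D_i=min(10*2^0,160)=10, bounds=[0,10]
  i=1: D_i=min(10*2^1,160)=20, bounds=[0,20]
  i=2: D_i=min(10*2^2,160)=40, bounds=[0,40]
  i=3: D_i=min(10*2^3,160)=80, bounds=[0,80]
  i=4: D_i=min(10*2^4,160)=160, bounds=[0,160]

Answer: [0,10] [0,20] [0,40] [0,80] [0,160]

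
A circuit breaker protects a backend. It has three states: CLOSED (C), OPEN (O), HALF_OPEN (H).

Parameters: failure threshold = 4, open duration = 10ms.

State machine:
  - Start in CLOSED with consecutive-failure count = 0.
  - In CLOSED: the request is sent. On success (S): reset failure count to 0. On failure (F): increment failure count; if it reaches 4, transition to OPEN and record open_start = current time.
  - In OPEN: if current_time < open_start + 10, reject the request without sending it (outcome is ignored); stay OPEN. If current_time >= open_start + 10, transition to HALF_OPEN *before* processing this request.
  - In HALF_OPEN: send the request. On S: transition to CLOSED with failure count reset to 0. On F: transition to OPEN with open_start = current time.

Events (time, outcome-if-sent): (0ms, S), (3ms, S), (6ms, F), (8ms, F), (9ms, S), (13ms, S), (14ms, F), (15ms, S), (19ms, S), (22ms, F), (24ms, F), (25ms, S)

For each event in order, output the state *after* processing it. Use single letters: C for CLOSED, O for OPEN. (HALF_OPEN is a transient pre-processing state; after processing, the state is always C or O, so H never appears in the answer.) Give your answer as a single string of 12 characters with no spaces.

Answer: CCCCCCCCCCCC

Derivation:
State after each event:
  event#1 t=0ms outcome=S: state=CLOSED
  event#2 t=3ms outcome=S: state=CLOSED
  event#3 t=6ms outcome=F: state=CLOSED
  event#4 t=8ms outcome=F: state=CLOSED
  event#5 t=9ms outcome=S: state=CLOSED
  event#6 t=13ms outcome=S: state=CLOSED
  event#7 t=14ms outcome=F: state=CLOSED
  event#8 t=15ms outcome=S: state=CLOSED
  event#9 t=19ms outcome=S: state=CLOSED
  event#10 t=22ms outcome=F: state=CLOSED
  event#11 t=24ms outcome=F: state=CLOSED
  event#12 t=25ms outcome=S: state=CLOSED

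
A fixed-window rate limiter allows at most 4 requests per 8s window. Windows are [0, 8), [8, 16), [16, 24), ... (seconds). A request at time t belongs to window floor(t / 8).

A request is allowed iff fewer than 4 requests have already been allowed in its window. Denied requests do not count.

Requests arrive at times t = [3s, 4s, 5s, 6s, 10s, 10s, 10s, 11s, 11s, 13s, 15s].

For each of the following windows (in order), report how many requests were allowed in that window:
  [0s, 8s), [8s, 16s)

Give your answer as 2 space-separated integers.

Answer: 4 4

Derivation:
Processing requests:
  req#1 t=3s (window 0): ALLOW
  req#2 t=4s (window 0): ALLOW
  req#3 t=5s (window 0): ALLOW
  req#4 t=6s (window 0): ALLOW
  req#5 t=10s (window 1): ALLOW
  req#6 t=10s (window 1): ALLOW
  req#7 t=10s (window 1): ALLOW
  req#8 t=11s (window 1): ALLOW
  req#9 t=11s (window 1): DENY
  req#10 t=13s (window 1): DENY
  req#11 t=15s (window 1): DENY

Allowed counts by window: 4 4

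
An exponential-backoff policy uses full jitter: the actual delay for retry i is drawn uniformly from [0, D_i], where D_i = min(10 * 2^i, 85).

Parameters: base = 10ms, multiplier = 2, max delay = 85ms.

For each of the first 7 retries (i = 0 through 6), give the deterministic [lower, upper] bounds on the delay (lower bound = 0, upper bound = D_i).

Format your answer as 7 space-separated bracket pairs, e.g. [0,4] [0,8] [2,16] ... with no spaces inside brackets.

Computing bounds per retry:
  i=0: D_i=min(10*2^0,85)=10, bounds=[0,10]
  i=1: D_i=min(10*2^1,85)=20, bounds=[0,20]
  i=2: D_i=min(10*2^2,85)=40, bounds=[0,40]
  i=3: D_i=min(10*2^3,85)=80, bounds=[0,80]
  i=4: D_i=min(10*2^4,85)=85, bounds=[0,85]
  i=5: D_i=min(10*2^5,85)=85, bounds=[0,85]
  i=6: D_i=min(10*2^6,85)=85, bounds=[0,85]

Answer: [0,10] [0,20] [0,40] [0,80] [0,85] [0,85] [0,85]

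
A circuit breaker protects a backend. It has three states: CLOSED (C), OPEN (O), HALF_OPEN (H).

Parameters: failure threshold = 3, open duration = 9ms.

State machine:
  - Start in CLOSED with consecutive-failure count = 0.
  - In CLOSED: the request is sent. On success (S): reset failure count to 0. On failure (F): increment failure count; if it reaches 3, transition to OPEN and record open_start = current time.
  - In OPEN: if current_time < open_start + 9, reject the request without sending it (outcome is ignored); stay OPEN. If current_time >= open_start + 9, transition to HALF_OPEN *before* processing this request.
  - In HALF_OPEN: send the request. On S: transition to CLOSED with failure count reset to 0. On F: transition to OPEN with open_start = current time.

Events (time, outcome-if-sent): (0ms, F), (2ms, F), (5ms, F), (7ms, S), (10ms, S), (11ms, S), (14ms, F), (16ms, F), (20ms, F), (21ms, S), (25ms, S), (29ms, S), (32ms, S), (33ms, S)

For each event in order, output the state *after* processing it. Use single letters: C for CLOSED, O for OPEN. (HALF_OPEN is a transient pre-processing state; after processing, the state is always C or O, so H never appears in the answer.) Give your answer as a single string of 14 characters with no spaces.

Answer: CCOOOOOOOOCCCC

Derivation:
State after each event:
  event#1 t=0ms outcome=F: state=CLOSED
  event#2 t=2ms outcome=F: state=CLOSED
  event#3 t=5ms outcome=F: state=OPEN
  event#4 t=7ms outcome=S: state=OPEN
  event#5 t=10ms outcome=S: state=OPEN
  event#6 t=11ms outcome=S: state=OPEN
  event#7 t=14ms outcome=F: state=OPEN
  event#8 t=16ms outcome=F: state=OPEN
  event#9 t=20ms outcome=F: state=OPEN
  event#10 t=21ms outcome=S: state=OPEN
  event#11 t=25ms outcome=S: state=CLOSED
  event#12 t=29ms outcome=S: state=CLOSED
  event#13 t=32ms outcome=S: state=CLOSED
  event#14 t=33ms outcome=S: state=CLOSED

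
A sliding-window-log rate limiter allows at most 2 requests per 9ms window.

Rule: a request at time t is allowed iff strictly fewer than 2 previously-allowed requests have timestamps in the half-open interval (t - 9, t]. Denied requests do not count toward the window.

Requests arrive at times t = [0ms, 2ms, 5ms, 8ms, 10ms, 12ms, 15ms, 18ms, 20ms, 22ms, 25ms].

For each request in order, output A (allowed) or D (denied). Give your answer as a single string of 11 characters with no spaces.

Tracking allowed requests in the window:
  req#1 t=0ms: ALLOW
  req#2 t=2ms: ALLOW
  req#3 t=5ms: DENY
  req#4 t=8ms: DENY
  req#5 t=10ms: ALLOW
  req#6 t=12ms: ALLOW
  req#7 t=15ms: DENY
  req#8 t=18ms: DENY
  req#9 t=20ms: ALLOW
  req#10 t=22ms: ALLOW
  req#11 t=25ms: DENY

Answer: AADDAADDAAD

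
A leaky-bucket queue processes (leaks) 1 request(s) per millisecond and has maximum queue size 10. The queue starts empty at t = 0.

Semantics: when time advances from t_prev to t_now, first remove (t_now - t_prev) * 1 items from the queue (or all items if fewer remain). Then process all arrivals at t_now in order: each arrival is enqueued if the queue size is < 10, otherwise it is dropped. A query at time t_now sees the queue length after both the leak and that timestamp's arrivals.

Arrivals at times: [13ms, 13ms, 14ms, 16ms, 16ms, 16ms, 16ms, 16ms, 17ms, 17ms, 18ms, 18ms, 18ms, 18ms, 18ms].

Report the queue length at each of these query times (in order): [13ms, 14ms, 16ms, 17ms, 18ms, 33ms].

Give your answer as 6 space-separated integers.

Queue lengths at query times:
  query t=13ms: backlog = 2
  query t=14ms: backlog = 2
  query t=16ms: backlog = 5
  query t=17ms: backlog = 6
  query t=18ms: backlog = 10
  query t=33ms: backlog = 0

Answer: 2 2 5 6 10 0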